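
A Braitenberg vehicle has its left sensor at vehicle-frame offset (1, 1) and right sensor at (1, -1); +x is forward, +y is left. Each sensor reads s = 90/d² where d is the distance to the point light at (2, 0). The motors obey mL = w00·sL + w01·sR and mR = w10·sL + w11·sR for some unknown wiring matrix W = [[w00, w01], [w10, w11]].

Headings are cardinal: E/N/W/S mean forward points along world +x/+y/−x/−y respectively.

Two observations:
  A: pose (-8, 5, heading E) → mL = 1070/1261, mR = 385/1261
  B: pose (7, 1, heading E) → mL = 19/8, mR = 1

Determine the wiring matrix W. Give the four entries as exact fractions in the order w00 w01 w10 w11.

1/2 1/2 1 -1/2

obs A: pose=(-8,5,E) → sL=10/13, sR=90/97, mL=1070/1261, mR=385/1261
obs B: pose=(7,1,E) → sL=9/4, sR=5/2, mL=19/8, mR=1
sensor matrix S = [[10/13, 90/97], [9/4, 5/2]]; det S = -415/2522
solve [mL_A; mL_B] = S·[w00; w01] and [mR_A; mR_B] = S·[w10; w11]:
  w00 = 1/2, w01 = 1/2, w10 = 1, w11 = -1/2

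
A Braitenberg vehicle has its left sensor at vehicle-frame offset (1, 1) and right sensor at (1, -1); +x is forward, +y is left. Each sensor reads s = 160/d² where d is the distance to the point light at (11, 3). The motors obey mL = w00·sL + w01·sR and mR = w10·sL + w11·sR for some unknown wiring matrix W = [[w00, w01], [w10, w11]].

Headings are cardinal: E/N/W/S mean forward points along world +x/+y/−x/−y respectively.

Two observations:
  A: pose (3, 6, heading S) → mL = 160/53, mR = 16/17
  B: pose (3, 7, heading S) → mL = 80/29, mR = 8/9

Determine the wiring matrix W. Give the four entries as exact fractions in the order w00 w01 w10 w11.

obs A: pose=(3,6,S) → sL=160/53, sR=32/17, mL=160/53, mR=16/17
obs B: pose=(3,7,S) → sL=80/29, sR=16/9, mL=80/29, mR=8/9
sensor matrix S = [[160/53, 32/17], [80/29, 16/9]]; det S = 40960/235161
solve [mL_A; mL_B] = S·[w00; w01] and [mR_A; mR_B] = S·[w10; w11]:
  w00 = 1, w01 = 0, w10 = 0, w11 = 1/2

1 0 0 1/2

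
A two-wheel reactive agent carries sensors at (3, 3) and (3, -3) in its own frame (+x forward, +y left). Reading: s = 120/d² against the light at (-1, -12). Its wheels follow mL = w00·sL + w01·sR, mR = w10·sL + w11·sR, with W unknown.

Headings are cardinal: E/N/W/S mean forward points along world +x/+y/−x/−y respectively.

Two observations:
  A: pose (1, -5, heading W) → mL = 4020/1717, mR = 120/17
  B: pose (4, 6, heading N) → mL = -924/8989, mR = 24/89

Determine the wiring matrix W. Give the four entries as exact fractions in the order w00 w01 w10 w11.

obs A: pose=(1,-5,W) → sL=120/17, sR=120/101, mL=4020/1717, mR=120/17
obs B: pose=(4,6,N) → sL=24/89, sR=24/101, mL=-924/8989, mR=24/89
sensor matrix S = [[120/17, 120/101], [24/89, 24/101]]; det S = 207360/152813
solve [mL_A; mL_B] = S·[w00; w01] and [mR_A; mR_B] = S·[w10; w11]:
  w00 = 1/2, w01 = -1, w10 = 1, w11 = 0

1/2 -1 1 0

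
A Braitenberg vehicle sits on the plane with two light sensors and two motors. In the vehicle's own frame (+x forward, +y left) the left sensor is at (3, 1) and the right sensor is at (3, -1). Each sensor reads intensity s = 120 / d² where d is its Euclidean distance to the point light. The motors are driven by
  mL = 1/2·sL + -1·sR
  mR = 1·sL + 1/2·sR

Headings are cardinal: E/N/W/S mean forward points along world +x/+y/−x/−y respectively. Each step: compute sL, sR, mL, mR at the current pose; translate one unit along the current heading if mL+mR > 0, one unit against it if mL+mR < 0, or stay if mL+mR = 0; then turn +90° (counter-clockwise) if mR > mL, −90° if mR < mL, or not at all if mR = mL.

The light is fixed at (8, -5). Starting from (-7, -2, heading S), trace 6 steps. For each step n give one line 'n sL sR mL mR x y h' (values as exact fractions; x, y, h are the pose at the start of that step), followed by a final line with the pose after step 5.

0 30/49 15/32 -255/1568 2655/3136 -7 -2 S
1 40/51 24/29 -644/1479 1772/1479 -7 -3 E
2 12/25 60/97 -918/2425 1914/2425 -6 -3 N
3 120/293 24/61 -3372/17873 10836/17873 -6 -2 W
4 30/49 15/32 -255/1568 2655/3136 -7 -2 S
5 40/51 24/29 -644/1479 1772/1479 -7 -3 E
final -6 -3 N

n=0: pose=(-7,-2,S); sL=30/49, sR=15/32; mL=-255/1568, mR=2655/3136; mL+mR=2145/3136 → advance +1; mR−mL=3165/3136 → turn +1·90°
n=1: pose=(-7,-3,E); sL=40/51, sR=24/29; mL=-644/1479, mR=1772/1479; mL+mR=376/493 → advance +1; mR−mL=2416/1479 → turn +1·90°
n=2: pose=(-6,-3,N); sL=12/25, sR=60/97; mL=-918/2425, mR=1914/2425; mL+mR=996/2425 → advance +1; mR−mL=2832/2425 → turn +1·90°
n=3: pose=(-6,-2,W); sL=120/293, sR=24/61; mL=-3372/17873, mR=10836/17873; mL+mR=7464/17873 → advance +1; mR−mL=14208/17873 → turn +1·90°
n=4: pose=(-7,-2,S); sL=30/49, sR=15/32; mL=-255/1568, mR=2655/3136; mL+mR=2145/3136 → advance +1; mR−mL=3165/3136 → turn +1·90°
n=5: pose=(-7,-3,E); sL=40/51, sR=24/29; mL=-644/1479, mR=1772/1479; mL+mR=376/493 → advance +1; mR−mL=2416/1479 → turn +1·90°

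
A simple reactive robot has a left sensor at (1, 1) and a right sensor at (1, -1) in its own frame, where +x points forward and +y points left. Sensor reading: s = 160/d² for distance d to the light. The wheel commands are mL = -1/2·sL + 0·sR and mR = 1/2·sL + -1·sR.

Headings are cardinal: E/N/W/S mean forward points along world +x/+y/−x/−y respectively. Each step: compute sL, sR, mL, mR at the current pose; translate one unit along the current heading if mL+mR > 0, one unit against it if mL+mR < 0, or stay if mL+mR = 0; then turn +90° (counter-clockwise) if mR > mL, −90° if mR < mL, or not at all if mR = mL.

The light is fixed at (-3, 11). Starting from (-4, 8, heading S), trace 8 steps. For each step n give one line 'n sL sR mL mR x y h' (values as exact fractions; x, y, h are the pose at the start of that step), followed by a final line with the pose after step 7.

0 10 8 -5 -3 -4 8 S
1 160 160/9 -80 560/9 -4 9 E
2 16 80 -8 -72 -5 9 N
3 32 160/17 -16 112/17 -5 8 E
4 8 20 -4 -16 -6 8 N
5 160/13 160/29 -80/13 240/377 -6 7 E
6 80/17 80/9 -40/17 -1000/153 -7 7 N
7 32/5 32/9 -16/5 -16/45 -7 6 E
final -8 6 N

n=0: pose=(-4,8,S); sL=10, sR=8; mL=-5, mR=-3; mL+mR=-8 → advance -1; mR−mL=2 → turn +1·90°
n=1: pose=(-4,9,E); sL=160, sR=160/9; mL=-80, mR=560/9; mL+mR=-160/9 → advance -1; mR−mL=1280/9 → turn +1·90°
n=2: pose=(-5,9,N); sL=16, sR=80; mL=-8, mR=-72; mL+mR=-80 → advance -1; mR−mL=-64 → turn -1·90°
n=3: pose=(-5,8,E); sL=32, sR=160/17; mL=-16, mR=112/17; mL+mR=-160/17 → advance -1; mR−mL=384/17 → turn +1·90°
n=4: pose=(-6,8,N); sL=8, sR=20; mL=-4, mR=-16; mL+mR=-20 → advance -1; mR−mL=-12 → turn -1·90°
n=5: pose=(-6,7,E); sL=160/13, sR=160/29; mL=-80/13, mR=240/377; mL+mR=-160/29 → advance -1; mR−mL=2560/377 → turn +1·90°
n=6: pose=(-7,7,N); sL=80/17, sR=80/9; mL=-40/17, mR=-1000/153; mL+mR=-80/9 → advance -1; mR−mL=-640/153 → turn -1·90°
n=7: pose=(-7,6,E); sL=32/5, sR=32/9; mL=-16/5, mR=-16/45; mL+mR=-32/9 → advance -1; mR−mL=128/45 → turn +1·90°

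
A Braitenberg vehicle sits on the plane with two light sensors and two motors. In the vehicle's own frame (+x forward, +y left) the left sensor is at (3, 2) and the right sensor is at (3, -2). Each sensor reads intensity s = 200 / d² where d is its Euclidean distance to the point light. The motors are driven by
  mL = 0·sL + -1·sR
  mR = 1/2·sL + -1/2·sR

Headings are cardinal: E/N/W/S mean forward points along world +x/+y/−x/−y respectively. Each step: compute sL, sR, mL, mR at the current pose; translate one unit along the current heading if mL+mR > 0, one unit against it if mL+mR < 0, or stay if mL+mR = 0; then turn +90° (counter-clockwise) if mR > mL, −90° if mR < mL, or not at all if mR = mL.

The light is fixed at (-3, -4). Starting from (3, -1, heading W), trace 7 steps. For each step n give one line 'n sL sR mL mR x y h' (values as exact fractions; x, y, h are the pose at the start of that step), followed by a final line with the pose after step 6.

0 20 100/17 -100/17 120/17 3 -1 W
1 200/49 200/9 -200/9 -4000/441 2 -1 S
2 2 50/17 -50/17 -8/17 2 0 E
3 200/53 40/17 -40/17 640/901 1 0 N
4 100 100/13 -100/13 600/13 1 -1 W
5 8 200 -200 -96 0 -1 S
6 25/9 5 -5 -10/9 0 0 E
final -1 0 N

n=0: pose=(3,-1,W); sL=20, sR=100/17; mL=-100/17, mR=120/17; mL+mR=20/17 → advance +1; mR−mL=220/17 → turn +1·90°
n=1: pose=(2,-1,S); sL=200/49, sR=200/9; mL=-200/9, mR=-4000/441; mL+mR=-4600/147 → advance -1; mR−mL=5800/441 → turn +1·90°
n=2: pose=(2,0,E); sL=2, sR=50/17; mL=-50/17, mR=-8/17; mL+mR=-58/17 → advance -1; mR−mL=42/17 → turn +1·90°
n=3: pose=(1,0,N); sL=200/53, sR=40/17; mL=-40/17, mR=640/901; mL+mR=-1480/901 → advance -1; mR−mL=2760/901 → turn +1·90°
n=4: pose=(1,-1,W); sL=100, sR=100/13; mL=-100/13, mR=600/13; mL+mR=500/13 → advance +1; mR−mL=700/13 → turn +1·90°
n=5: pose=(0,-1,S); sL=8, sR=200; mL=-200, mR=-96; mL+mR=-296 → advance -1; mR−mL=104 → turn +1·90°
n=6: pose=(0,0,E); sL=25/9, sR=5; mL=-5, mR=-10/9; mL+mR=-55/9 → advance -1; mR−mL=35/9 → turn +1·90°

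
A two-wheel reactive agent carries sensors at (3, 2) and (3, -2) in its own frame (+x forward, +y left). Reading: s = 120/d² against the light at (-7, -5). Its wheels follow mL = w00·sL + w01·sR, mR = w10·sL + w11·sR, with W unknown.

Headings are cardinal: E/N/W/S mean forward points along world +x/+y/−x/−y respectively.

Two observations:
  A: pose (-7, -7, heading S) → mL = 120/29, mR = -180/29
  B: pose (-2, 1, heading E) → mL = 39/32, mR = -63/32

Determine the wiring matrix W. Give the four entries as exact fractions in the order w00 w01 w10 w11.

1/2 1/2 -1/2 -1

obs A: pose=(-7,-7,S) → sL=120/29, sR=120/29, mL=120/29, mR=-180/29
obs B: pose=(-2,1,E) → sL=15/16, sR=3/2, mL=39/32, mR=-63/32
sensor matrix S = [[120/29, 120/29], [15/16, 3/2]]; det S = 135/58
solve [mL_A; mL_B] = S·[w00; w01] and [mR_A; mR_B] = S·[w10; w11]:
  w00 = 1/2, w01 = 1/2, w10 = -1/2, w11 = -1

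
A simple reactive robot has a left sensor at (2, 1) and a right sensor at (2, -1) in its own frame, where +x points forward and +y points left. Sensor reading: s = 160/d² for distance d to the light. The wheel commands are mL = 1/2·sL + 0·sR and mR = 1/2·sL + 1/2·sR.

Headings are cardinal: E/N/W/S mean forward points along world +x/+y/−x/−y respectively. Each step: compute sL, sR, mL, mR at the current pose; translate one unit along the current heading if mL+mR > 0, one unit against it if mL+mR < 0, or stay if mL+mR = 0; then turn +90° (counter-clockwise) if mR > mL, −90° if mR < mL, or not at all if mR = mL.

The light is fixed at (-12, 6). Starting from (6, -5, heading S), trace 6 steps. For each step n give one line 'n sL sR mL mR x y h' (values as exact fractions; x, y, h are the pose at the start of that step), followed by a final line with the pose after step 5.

0 16/53 80/229 8/53 3952/12137 6 -5 S
1 160/521 160/569 80/521 87200/296449 6 -6 E
2 20/53 8/25 10/53 462/1325 7 -6 N
3 160/433 160/389 80/433 65760/168437 7 -5 W
4 16/53 80/229 8/53 3952/12137 6 -5 S
5 160/521 160/569 80/521 87200/296449 6 -6 E
final 7 -6 N

n=0: pose=(6,-5,S); sL=16/53, sR=80/229; mL=8/53, mR=3952/12137; mL+mR=5784/12137 → advance +1; mR−mL=40/229 → turn +1·90°
n=1: pose=(6,-6,E); sL=160/521, sR=160/569; mL=80/521, mR=87200/296449; mL+mR=132720/296449 → advance +1; mR−mL=80/569 → turn +1·90°
n=2: pose=(7,-6,N); sL=20/53, sR=8/25; mL=10/53, mR=462/1325; mL+mR=712/1325 → advance +1; mR−mL=4/25 → turn +1·90°
n=3: pose=(7,-5,W); sL=160/433, sR=160/389; mL=80/433, mR=65760/168437; mL+mR=96880/168437 → advance +1; mR−mL=80/389 → turn +1·90°
n=4: pose=(6,-5,S); sL=16/53, sR=80/229; mL=8/53, mR=3952/12137; mL+mR=5784/12137 → advance +1; mR−mL=40/229 → turn +1·90°
n=5: pose=(6,-6,E); sL=160/521, sR=160/569; mL=80/521, mR=87200/296449; mL+mR=132720/296449 → advance +1; mR−mL=80/569 → turn +1·90°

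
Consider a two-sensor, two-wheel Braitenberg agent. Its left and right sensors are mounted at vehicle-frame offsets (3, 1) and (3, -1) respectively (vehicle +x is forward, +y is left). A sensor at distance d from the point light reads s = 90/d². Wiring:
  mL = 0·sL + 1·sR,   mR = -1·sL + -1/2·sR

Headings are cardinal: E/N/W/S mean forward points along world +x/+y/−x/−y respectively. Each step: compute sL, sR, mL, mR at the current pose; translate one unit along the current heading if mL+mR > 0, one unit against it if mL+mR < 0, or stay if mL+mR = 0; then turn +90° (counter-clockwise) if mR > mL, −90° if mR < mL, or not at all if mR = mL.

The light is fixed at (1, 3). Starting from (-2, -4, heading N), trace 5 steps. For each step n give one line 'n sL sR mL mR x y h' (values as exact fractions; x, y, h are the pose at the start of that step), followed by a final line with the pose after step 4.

n=0: pose=(-2,-4,N); sL=45/16, sR=9/2; mL=9/2, mR=-81/16; mL+mR=-9/16 → advance -1; mR−mL=-153/16 → turn -1·90°
n=1: pose=(-2,-5,E); sL=90/49, sR=10/9; mL=10/9, mR=-1055/441; mL+mR=-565/441 → advance -1; mR−mL=-515/147 → turn -1·90°
n=2: pose=(-3,-5,S); sL=9/13, sR=45/73; mL=45/73, mR=-1899/1898; mL+mR=-729/1898 → advance -1; mR−mL=-3069/1898 → turn -1·90°
n=3: pose=(-3,-4,W); sL=90/113, sR=18/17; mL=18/17, mR=-2547/1921; mL+mR=-513/1921 → advance -1; mR−mL=-4581/1921 → turn -1·90°
n=4: pose=(-2,-4,N); sL=45/16, sR=9/2; mL=9/2, mR=-81/16; mL+mR=-9/16 → advance -1; mR−mL=-153/16 → turn -1·90°

0 45/16 9/2 9/2 -81/16 -2 -4 N
1 90/49 10/9 10/9 -1055/441 -2 -5 E
2 9/13 45/73 45/73 -1899/1898 -3 -5 S
3 90/113 18/17 18/17 -2547/1921 -3 -4 W
4 45/16 9/2 9/2 -81/16 -2 -4 N
final -2 -5 E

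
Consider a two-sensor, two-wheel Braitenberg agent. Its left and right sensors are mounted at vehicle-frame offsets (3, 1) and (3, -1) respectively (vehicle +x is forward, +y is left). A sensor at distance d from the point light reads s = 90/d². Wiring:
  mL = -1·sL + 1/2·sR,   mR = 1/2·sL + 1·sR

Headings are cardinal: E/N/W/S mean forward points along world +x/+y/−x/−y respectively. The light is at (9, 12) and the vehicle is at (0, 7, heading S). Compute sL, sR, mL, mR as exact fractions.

45/64 45/82 -1125/2624 4725/5248

left sensor world pos  = (1, 4); dL² = 128
right sensor world pos = (-1, 4); dR² = 164
sL = 90/128 = 45/64
sR = 90/164 = 45/82
mL = -1·sL + 1/2·sR = -1125/2624
mR = 1/2·sL + 1·sR = 4725/5248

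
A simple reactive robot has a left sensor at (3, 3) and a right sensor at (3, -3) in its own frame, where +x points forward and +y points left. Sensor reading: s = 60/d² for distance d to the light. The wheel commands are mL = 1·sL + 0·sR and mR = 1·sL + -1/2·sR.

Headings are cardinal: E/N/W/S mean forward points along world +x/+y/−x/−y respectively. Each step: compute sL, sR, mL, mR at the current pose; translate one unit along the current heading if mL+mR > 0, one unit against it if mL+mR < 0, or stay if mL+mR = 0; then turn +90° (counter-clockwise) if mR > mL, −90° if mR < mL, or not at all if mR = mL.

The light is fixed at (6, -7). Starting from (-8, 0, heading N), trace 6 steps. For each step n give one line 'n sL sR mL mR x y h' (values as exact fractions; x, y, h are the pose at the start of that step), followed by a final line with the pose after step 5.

n=0: pose=(-8,0,N); sL=60/389, sR=60/221; mL=60/389, mR=1590/85969; mL+mR=14850/85969 → advance +1; mR−mL=-30/221 → turn -1·90°
n=1: pose=(-8,1,E); sL=30/121, sR=30/73; mL=30/121, mR=375/8833; mL+mR=2565/8833 → advance +1; mR−mL=-15/73 → turn -1·90°
n=2: pose=(-7,1,S); sL=12/25, sR=60/281; mL=12/25, mR=2622/7025; mL+mR=5994/7025 → advance +1; mR−mL=-30/281 → turn -1·90°
n=3: pose=(-7,0,W); sL=15/68, sR=15/89; mL=15/68, mR=825/6052; mL+mR=540/1513 → advance +1; mR−mL=-15/178 → turn -1·90°
n=4: pose=(-8,0,N); sL=60/389, sR=60/221; mL=60/389, mR=1590/85969; mL+mR=14850/85969 → advance +1; mR−mL=-30/221 → turn -1·90°
n=5: pose=(-8,1,E); sL=30/121, sR=30/73; mL=30/121, mR=375/8833; mL+mR=2565/8833 → advance +1; mR−mL=-15/73 → turn -1·90°

0 60/389 60/221 60/389 1590/85969 -8 0 N
1 30/121 30/73 30/121 375/8833 -8 1 E
2 12/25 60/281 12/25 2622/7025 -7 1 S
3 15/68 15/89 15/68 825/6052 -7 0 W
4 60/389 60/221 60/389 1590/85969 -8 0 N
5 30/121 30/73 30/121 375/8833 -8 1 E
final -7 1 S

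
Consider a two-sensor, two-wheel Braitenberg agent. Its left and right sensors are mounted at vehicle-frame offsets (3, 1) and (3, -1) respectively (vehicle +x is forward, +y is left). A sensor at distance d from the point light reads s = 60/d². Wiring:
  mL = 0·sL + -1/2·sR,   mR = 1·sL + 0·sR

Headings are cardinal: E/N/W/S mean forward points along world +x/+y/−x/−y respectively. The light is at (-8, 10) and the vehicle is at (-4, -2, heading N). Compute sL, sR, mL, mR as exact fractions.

2/3 30/53 -15/53 2/3

left sensor world pos  = (-5, 1); dL² = 90
right sensor world pos = (-3, 1); dR² = 106
sL = 60/90 = 2/3
sR = 60/106 = 30/53
mL = 0·sL + -1/2·sR = -15/53
mR = 1·sL + 0·sR = 2/3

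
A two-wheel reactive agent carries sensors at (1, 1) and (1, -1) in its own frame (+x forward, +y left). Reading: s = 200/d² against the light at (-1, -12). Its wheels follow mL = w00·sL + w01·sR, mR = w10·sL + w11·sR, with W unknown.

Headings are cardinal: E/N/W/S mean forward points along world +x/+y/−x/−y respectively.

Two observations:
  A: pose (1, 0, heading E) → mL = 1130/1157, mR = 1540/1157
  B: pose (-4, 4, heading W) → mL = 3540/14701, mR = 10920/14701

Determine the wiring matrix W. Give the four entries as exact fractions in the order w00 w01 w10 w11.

-1/2 1 1/2 1/2

obs A: pose=(1,0,E) → sL=100/89, sR=20/13, mL=1130/1157, mR=1540/1157
obs B: pose=(-4,4,W) → sL=200/241, sR=40/61, mL=3540/14701, mR=10920/14701
sensor matrix S = [[100/89, 20/13], [200/241, 40/61]]; det S = -9184000/17009057
solve [mL_A; mL_B] = S·[w00; w01] and [mR_A; mR_B] = S·[w10; w11]:
  w00 = -1/2, w01 = 1, w10 = 1/2, w11 = 1/2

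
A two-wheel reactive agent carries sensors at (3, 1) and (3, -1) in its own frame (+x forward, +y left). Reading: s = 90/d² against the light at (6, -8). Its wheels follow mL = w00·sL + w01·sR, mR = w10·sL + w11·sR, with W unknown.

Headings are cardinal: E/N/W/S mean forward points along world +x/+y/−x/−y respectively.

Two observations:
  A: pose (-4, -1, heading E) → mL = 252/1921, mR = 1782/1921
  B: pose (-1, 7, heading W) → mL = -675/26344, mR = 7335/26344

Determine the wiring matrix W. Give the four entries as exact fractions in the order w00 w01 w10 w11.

-1/2 1/2 1/2 1/2

obs A: pose=(-4,-1,E) → sL=90/113, sR=18/17, mL=252/1921, mR=1782/1921
obs B: pose=(-1,7,W) → sL=45/148, sR=45/178, mL=-675/26344, mR=7335/26344
sensor matrix S = [[90/113, 18/17], [45/148, 45/178]]; det S = -1525635/12651706
solve [mL_A; mL_B] = S·[w00; w01] and [mR_A; mR_B] = S·[w10; w11]:
  w00 = -1/2, w01 = 1/2, w10 = 1/2, w11 = 1/2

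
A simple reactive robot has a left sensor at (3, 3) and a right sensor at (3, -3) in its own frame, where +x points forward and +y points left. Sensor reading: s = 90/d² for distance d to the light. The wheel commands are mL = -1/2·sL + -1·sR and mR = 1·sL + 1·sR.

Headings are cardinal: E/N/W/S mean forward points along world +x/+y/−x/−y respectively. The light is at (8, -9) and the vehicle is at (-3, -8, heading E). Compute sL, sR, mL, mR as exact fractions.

9/8 45/34 -513/272 333/136

left sensor world pos  = (0, -5); dL² = 80
right sensor world pos = (0, -11); dR² = 68
sL = 90/80 = 9/8
sR = 90/68 = 45/34
mL = -1/2·sL + -1·sR = -513/272
mR = 1·sL + 1·sR = 333/136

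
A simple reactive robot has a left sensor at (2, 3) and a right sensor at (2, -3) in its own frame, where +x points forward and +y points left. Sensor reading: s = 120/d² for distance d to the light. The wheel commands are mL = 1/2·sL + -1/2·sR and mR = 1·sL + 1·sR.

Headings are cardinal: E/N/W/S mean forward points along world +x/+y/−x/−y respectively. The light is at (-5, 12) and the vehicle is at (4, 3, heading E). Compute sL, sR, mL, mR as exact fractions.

left sensor world pos  = (6, 6); dL² = 157
right sensor world pos = (6, 0); dR² = 265
sL = 120/157 = 120/157
sR = 120/265 = 24/53
mL = 1/2·sL + -1/2·sR = 1296/8321
mR = 1·sL + 1·sR = 10128/8321

120/157 24/53 1296/8321 10128/8321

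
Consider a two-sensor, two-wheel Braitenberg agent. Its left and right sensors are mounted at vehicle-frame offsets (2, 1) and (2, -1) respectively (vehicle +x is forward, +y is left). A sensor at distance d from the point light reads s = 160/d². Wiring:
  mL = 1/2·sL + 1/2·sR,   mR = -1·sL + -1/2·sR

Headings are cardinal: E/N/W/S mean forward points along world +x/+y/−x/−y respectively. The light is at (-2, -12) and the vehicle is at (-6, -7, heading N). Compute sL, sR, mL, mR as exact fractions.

80/37 80/29 2640/1073 -3800/1073

left sensor world pos  = (-7, -5); dL² = 74
right sensor world pos = (-5, -5); dR² = 58
sL = 160/74 = 80/37
sR = 160/58 = 80/29
mL = 1/2·sL + 1/2·sR = 2640/1073
mR = -1·sL + -1/2·sR = -3800/1073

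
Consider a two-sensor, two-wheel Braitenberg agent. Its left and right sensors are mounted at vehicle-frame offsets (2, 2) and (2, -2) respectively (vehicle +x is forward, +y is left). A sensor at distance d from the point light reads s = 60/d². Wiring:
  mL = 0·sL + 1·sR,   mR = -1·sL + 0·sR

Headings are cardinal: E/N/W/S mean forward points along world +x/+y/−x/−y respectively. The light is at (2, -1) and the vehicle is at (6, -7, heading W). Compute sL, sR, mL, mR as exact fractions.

left sensor world pos  = (4, -9); dL² = 68
right sensor world pos = (4, -5); dR² = 20
sL = 60/68 = 15/17
sR = 60/20 = 3
mL = 0·sL + 1·sR = 3
mR = -1·sL + 0·sR = -15/17

15/17 3 3 -15/17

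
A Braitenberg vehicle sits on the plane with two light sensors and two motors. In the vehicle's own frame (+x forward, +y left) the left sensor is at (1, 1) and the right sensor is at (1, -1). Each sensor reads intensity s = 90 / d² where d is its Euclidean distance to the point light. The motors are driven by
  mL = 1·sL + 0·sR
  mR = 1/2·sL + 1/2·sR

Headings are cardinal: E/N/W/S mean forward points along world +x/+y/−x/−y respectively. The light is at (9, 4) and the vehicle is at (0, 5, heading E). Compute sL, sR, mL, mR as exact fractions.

45/34 45/32 45/34 1485/1088

left sensor world pos  = (1, 6); dL² = 68
right sensor world pos = (1, 4); dR² = 64
sL = 90/68 = 45/34
sR = 90/64 = 45/32
mL = 1·sL + 0·sR = 45/34
mR = 1/2·sL + 1/2·sR = 1485/1088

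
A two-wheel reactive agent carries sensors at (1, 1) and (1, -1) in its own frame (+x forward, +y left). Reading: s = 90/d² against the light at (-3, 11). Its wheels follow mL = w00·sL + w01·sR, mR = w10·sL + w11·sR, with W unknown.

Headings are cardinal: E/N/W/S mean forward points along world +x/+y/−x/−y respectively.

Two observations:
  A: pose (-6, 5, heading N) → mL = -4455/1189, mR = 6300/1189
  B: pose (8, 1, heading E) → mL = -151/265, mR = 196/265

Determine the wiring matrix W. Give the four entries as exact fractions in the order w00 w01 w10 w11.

-1 -1/2 1 1

obs A: pose=(-6,5,N) → sL=90/41, sR=90/29, mL=-4455/1189, mR=6300/1189
obs B: pose=(8,1,E) → sL=2/5, sR=18/53, mL=-151/265, mR=196/265
sensor matrix S = [[90/41, 90/29], [2/5, 18/53]]; det S = -31248/63017
solve [mL_A; mL_B] = S·[w00; w01] and [mR_A; mR_B] = S·[w10; w11]:
  w00 = -1, w01 = -1/2, w10 = 1, w11 = 1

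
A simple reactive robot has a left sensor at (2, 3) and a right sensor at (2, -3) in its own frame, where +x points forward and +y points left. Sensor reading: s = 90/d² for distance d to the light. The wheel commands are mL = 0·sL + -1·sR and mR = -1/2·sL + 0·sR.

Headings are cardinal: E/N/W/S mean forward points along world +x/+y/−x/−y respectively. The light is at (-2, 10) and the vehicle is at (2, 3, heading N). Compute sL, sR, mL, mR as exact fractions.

45/13 45/37 -45/37 -45/26

left sensor world pos  = (-1, 5); dL² = 26
right sensor world pos = (5, 5); dR² = 74
sL = 90/26 = 45/13
sR = 90/74 = 45/37
mL = 0·sL + -1·sR = -45/37
mR = -1/2·sL + 0·sR = -45/26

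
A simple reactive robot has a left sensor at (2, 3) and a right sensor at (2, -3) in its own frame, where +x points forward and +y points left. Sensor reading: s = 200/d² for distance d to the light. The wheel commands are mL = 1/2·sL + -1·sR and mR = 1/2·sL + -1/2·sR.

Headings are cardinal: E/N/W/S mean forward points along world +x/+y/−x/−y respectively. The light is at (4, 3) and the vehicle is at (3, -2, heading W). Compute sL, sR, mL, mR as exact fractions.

200/73 200/13 -13300/949 -6000/949

left sensor world pos  = (1, -5); dL² = 73
right sensor world pos = (1, 1); dR² = 13
sL = 200/73 = 200/73
sR = 200/13 = 200/13
mL = 1/2·sL + -1·sR = -13300/949
mR = 1/2·sL + -1/2·sR = -6000/949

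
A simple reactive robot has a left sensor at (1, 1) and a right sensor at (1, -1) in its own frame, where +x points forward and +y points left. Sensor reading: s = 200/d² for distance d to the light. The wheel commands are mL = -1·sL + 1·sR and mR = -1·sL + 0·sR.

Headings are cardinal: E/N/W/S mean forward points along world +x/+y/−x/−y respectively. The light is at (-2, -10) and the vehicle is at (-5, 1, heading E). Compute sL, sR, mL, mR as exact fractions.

50/37 25/13 275/481 -50/37

left sensor world pos  = (-4, 2); dL² = 148
right sensor world pos = (-4, 0); dR² = 104
sL = 200/148 = 50/37
sR = 200/104 = 25/13
mL = -1·sL + 1·sR = 275/481
mR = -1·sL + 0·sR = -50/37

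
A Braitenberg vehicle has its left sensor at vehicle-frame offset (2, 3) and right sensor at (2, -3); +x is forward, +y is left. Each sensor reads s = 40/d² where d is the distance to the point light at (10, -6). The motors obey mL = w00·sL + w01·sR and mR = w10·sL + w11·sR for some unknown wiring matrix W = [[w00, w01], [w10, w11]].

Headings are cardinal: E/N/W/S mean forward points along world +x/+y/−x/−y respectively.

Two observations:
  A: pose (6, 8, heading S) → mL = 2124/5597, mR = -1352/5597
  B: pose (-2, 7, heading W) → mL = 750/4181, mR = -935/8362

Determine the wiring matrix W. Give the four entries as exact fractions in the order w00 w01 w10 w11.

obs A: pose=(6,8,S) → sL=8/29, sR=40/193, mL=2124/5597, mR=-1352/5597
obs B: pose=(-2,7,W) → sL=5/37, sR=10/113, mL=750/4181, mR=-935/8362
sensor matrix S = [[8/29, 40/193], [5/37, 10/113]]; det S = -84120/23401057
solve [mL_A; mL_B] = S·[w00; w01] and [mR_A; mR_B] = S·[w10; w11]:
  w00 = 1, w01 = 1/2, w10 = -1/2, w11 = -1/2

1 1/2 -1/2 -1/2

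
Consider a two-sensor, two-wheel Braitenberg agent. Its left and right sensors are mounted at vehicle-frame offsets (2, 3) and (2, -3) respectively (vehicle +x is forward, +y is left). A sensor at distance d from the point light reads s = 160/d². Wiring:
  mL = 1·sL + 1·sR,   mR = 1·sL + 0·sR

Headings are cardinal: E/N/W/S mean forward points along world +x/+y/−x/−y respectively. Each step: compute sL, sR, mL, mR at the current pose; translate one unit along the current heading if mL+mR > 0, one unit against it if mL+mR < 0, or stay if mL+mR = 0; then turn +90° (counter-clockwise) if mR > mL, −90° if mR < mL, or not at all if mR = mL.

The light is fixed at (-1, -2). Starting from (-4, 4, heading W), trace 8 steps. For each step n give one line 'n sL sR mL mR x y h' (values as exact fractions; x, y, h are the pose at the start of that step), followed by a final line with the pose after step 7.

n=0: pose=(-4,4,W); sL=80/17, sR=80/53; mL=5600/901, mR=80/17; mL+mR=9840/901 → advance +1; mR−mL=-80/53 → turn -1·90°
n=1: pose=(-5,4,N); sL=160/113, sR=32/13; mL=5696/1469, mR=160/113; mL+mR=7776/1469 → advance +1; mR−mL=-32/13 → turn -1·90°
n=2: pose=(-5,5,E); sL=20/13, sR=8; mL=124/13, mR=20/13; mL+mR=144/13 → advance +1; mR−mL=-8 → turn -1·90°
n=3: pose=(-4,5,S); sL=32/5, sR=160/61; mL=2752/305, mR=32/5; mL+mR=4704/305 → advance +1; mR−mL=-160/61 → turn -1·90°
n=4: pose=(-4,4,W); sL=80/17, sR=80/53; mL=5600/901, mR=80/17; mL+mR=9840/901 → advance +1; mR−mL=-80/53 → turn -1·90°
n=5: pose=(-5,4,N); sL=160/113, sR=32/13; mL=5696/1469, mR=160/113; mL+mR=7776/1469 → advance +1; mR−mL=-32/13 → turn -1·90°
n=6: pose=(-5,5,E); sL=20/13, sR=8; mL=124/13, mR=20/13; mL+mR=144/13 → advance +1; mR−mL=-8 → turn -1·90°
n=7: pose=(-4,5,S); sL=32/5, sR=160/61; mL=2752/305, mR=32/5; mL+mR=4704/305 → advance +1; mR−mL=-160/61 → turn -1·90°

0 80/17 80/53 5600/901 80/17 -4 4 W
1 160/113 32/13 5696/1469 160/113 -5 4 N
2 20/13 8 124/13 20/13 -5 5 E
3 32/5 160/61 2752/305 32/5 -4 5 S
4 80/17 80/53 5600/901 80/17 -4 4 W
5 160/113 32/13 5696/1469 160/113 -5 4 N
6 20/13 8 124/13 20/13 -5 5 E
7 32/5 160/61 2752/305 32/5 -4 5 S
final -4 4 W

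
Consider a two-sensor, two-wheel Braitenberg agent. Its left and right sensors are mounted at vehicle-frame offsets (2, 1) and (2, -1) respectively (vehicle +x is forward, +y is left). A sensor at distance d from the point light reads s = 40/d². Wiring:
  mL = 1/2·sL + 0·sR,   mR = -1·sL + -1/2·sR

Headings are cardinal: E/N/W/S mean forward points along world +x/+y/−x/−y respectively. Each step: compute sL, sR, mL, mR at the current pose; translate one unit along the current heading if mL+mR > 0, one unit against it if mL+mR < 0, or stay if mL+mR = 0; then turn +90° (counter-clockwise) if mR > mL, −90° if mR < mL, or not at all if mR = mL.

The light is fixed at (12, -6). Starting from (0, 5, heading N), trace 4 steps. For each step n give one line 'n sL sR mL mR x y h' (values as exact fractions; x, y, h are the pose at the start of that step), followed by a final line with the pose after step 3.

n=0: pose=(0,5,N); sL=20/169, sR=4/29; mL=10/169, mR=-918/4901; mL+mR=-628/4901 → advance -1; mR−mL=-1208/4901 → turn -1·90°
n=1: pose=(0,4,E); sL=40/221, sR=40/181; mL=20/221, mR=-11660/40001; mL+mR=-8040/40001 → advance -1; mR−mL=-15280/40001 → turn -1·90°
n=2: pose=(-1,4,S); sL=5/26, sR=2/13; mL=5/52, mR=-7/26; mL+mR=-9/52 → advance -1; mR−mL=-19/52 → turn -1·90°
n=3: pose=(-1,5,W); sL=8/65, sR=40/369; mL=4/65, mR=-4252/23985; mL+mR=-2776/23985 → advance -1; mR−mL=-5728/23985 → turn -1·90°

0 20/169 4/29 10/169 -918/4901 0 5 N
1 40/221 40/181 20/221 -11660/40001 0 4 E
2 5/26 2/13 5/52 -7/26 -1 4 S
3 8/65 40/369 4/65 -4252/23985 -1 5 W
final 0 5 N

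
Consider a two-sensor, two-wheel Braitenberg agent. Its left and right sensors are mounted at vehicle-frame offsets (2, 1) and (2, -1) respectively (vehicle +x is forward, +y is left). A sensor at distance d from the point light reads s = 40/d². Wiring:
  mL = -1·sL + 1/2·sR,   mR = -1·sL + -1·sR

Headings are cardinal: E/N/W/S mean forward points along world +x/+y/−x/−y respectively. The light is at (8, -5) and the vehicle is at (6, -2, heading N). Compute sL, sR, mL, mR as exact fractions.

left sensor world pos  = (5, 0); dL² = 34
right sensor world pos = (7, 0); dR² = 26
sL = 40/34 = 20/17
sR = 40/26 = 20/13
mL = -1·sL + 1/2·sR = -90/221
mR = -1·sL + -1·sR = -600/221

20/17 20/13 -90/221 -600/221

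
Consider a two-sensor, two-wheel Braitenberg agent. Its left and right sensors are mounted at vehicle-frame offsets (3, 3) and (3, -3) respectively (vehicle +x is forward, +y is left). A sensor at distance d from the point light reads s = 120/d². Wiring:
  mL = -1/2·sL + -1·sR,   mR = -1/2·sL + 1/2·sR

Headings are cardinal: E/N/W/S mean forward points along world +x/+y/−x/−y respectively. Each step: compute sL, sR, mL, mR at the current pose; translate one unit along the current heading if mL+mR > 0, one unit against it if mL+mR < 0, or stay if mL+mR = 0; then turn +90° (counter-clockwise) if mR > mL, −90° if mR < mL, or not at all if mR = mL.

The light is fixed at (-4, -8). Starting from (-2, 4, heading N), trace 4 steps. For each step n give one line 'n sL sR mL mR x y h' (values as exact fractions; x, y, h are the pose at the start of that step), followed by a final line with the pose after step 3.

n=0: pose=(-2,4,N); sL=60/113, sR=12/25; mL=-2106/2825, mR=-72/2825; mL+mR=-2178/2825 → advance -1; mR−mL=18/25 → turn +1·90°
n=1: pose=(-2,3,W); sL=24/13, sR=120/197; mL=-3924/2561, mR=-1584/2561; mL+mR=-5508/2561 → advance -1; mR−mL=180/197 → turn +1·90°
n=2: pose=(-1,3,S); sL=6/5, sR=15/8; mL=-99/40, mR=27/80; mL+mR=-171/80 → advance -1; mR−mL=45/16 → turn +1·90°
n=3: pose=(-1,4,E); sL=40/87, sR=40/39; mL=-1420/1131, mR=320/1131; mL+mR=-1100/1131 → advance -1; mR−mL=20/13 → turn +1·90°

0 60/113 12/25 -2106/2825 -72/2825 -2 4 N
1 24/13 120/197 -3924/2561 -1584/2561 -2 3 W
2 6/5 15/8 -99/40 27/80 -1 3 S
3 40/87 40/39 -1420/1131 320/1131 -1 4 E
final -2 4 N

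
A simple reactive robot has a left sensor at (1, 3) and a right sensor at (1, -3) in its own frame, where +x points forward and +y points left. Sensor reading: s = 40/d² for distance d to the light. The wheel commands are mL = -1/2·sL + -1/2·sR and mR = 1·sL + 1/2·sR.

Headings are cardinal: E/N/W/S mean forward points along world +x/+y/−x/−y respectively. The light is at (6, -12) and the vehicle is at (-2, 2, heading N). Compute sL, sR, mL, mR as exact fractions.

left sensor world pos  = (-5, 3); dL² = 346
right sensor world pos = (1, 3); dR² = 250
sL = 40/346 = 20/173
sR = 40/250 = 4/25
mL = -1/2·sL + -1/2·sR = -596/4325
mR = 1·sL + 1/2·sR = 846/4325

20/173 4/25 -596/4325 846/4325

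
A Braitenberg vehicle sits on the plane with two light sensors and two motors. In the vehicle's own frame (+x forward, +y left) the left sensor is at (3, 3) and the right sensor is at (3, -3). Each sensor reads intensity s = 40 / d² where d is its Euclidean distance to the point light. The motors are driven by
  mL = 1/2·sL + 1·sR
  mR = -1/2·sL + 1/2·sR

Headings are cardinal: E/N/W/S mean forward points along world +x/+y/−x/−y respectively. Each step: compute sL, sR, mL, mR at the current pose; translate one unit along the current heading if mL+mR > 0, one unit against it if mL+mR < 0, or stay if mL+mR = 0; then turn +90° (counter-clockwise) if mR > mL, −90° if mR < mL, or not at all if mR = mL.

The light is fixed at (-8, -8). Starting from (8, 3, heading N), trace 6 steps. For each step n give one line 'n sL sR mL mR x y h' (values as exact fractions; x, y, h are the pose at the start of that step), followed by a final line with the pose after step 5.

n=0: pose=(8,3,N); sL=8/73, sR=40/557; mL=5148/40661, mR=-768/40661; mL+mR=60/557 → advance +1; mR−mL=-5916/40661 → turn -1·90°
n=1: pose=(8,4,E); sL=20/293, sR=20/221; mL=8070/64753, mR=720/64753; mL+mR=30/221 → advance +1; mR−mL=-7350/64753 → turn -1·90°
n=2: pose=(9,4,S); sL=40/481, sR=40/277; mL=24780/133237, mR=4080/133237; mL+mR=60/277 → advance +1; mR−mL=-20700/133237 → turn -1·90°
n=3: pose=(9,3,W); sL=2/13, sR=5/49; mL=114/637, mR=-33/1274; mL+mR=15/98 → advance +1; mR−mL=-261/1274 → turn -1·90°
n=4: pose=(8,3,N); sL=8/73, sR=40/557; mL=5148/40661, mR=-768/40661; mL+mR=60/557 → advance +1; mR−mL=-5916/40661 → turn -1·90°
n=5: pose=(8,4,E); sL=20/293, sR=20/221; mL=8070/64753, mR=720/64753; mL+mR=30/221 → advance +1; mR−mL=-7350/64753 → turn -1·90°

0 8/73 40/557 5148/40661 -768/40661 8 3 N
1 20/293 20/221 8070/64753 720/64753 8 4 E
2 40/481 40/277 24780/133237 4080/133237 9 4 S
3 2/13 5/49 114/637 -33/1274 9 3 W
4 8/73 40/557 5148/40661 -768/40661 8 3 N
5 20/293 20/221 8070/64753 720/64753 8 4 E
final 9 4 S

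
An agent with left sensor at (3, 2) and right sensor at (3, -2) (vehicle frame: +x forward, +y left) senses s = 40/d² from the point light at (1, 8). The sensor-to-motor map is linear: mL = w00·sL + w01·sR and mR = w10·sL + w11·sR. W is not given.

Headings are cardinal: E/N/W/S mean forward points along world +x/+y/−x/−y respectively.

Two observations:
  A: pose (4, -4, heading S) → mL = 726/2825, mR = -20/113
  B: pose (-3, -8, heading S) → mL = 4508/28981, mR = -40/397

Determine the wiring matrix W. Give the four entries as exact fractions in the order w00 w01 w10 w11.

1/2 1 0 -1

obs A: pose=(4,-4,S) → sL=4/25, sR=20/113, mL=726/2825, mR=-20/113
obs B: pose=(-3,-8,S) → sL=8/73, sR=40/397, mL=4508/28981, mR=-40/397
sensor matrix S = [[4/25, 20/113], [8/73, 40/397]]; det S = -53632/16374265
solve [mL_A; mL_B] = S·[w00; w01] and [mR_A; mR_B] = S·[w10; w11]:
  w00 = 1/2, w01 = 1, w10 = 0, w11 = -1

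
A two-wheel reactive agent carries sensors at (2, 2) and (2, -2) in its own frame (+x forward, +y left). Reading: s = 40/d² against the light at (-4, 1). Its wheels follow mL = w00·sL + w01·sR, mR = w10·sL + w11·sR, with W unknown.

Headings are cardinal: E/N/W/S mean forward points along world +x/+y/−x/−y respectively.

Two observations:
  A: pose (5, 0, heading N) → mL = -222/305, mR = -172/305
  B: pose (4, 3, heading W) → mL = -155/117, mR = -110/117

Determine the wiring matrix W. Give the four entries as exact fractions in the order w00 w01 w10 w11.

-1/2 -1 -1/2 -1/2

obs A: pose=(5,0,N) → sL=4/5, sR=20/61, mL=-222/305, mR=-172/305
obs B: pose=(4,3,W) → sL=10/9, sR=10/13, mL=-155/117, mR=-110/117
sensor matrix S = [[4/5, 20/61], [10/9, 10/13]]; det S = 1792/7137
solve [mL_A; mL_B] = S·[w00; w01] and [mR_A; mR_B] = S·[w10; w11]:
  w00 = -1/2, w01 = -1, w10 = -1/2, w11 = -1/2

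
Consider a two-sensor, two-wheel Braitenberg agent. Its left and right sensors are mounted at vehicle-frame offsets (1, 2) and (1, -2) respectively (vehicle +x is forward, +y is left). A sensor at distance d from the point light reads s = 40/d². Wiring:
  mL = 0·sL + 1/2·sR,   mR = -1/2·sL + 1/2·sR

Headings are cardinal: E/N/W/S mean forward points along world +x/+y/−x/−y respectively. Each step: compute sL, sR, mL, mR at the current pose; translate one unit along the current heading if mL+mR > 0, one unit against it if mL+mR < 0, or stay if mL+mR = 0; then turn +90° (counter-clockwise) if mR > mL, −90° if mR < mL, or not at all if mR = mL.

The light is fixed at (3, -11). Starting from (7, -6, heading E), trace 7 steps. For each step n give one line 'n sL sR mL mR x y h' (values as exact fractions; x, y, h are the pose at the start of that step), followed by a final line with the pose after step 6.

n=0: pose=(7,-6,E); sL=20/37, sR=20/17; mL=10/17, mR=200/629; mL+mR=570/629 → advance +1; mR−mL=-10/37 → turn -1·90°
n=1: pose=(8,-6,S); sL=8/13, sR=8/5; mL=4/5, mR=32/65; mL+mR=84/65 → advance +1; mR−mL=-4/13 → turn -1·90°
n=2: pose=(8,-7,W); sL=2, sR=10/13; mL=5/13, mR=-8/13; mL+mR=-3/13 → advance -1; mR−mL=-1 → turn -1·90°
n=3: pose=(9,-7,N); sL=40/41, sR=40/89; mL=20/89, mR=-960/3649; mL+mR=-140/3649 → advance -1; mR−mL=-20/41 → turn -1·90°
n=4: pose=(9,-8,E); sL=20/37, sR=4/5; mL=2/5, mR=24/185; mL+mR=98/185 → advance +1; mR−mL=-10/37 → turn -1·90°
n=5: pose=(10,-8,S); sL=8/17, sR=40/29; mL=20/29, mR=224/493; mL+mR=564/493 → advance +1; mR−mL=-4/17 → turn -1·90°
n=6: pose=(10,-9,W); sL=10/9, sR=10/13; mL=5/13, mR=-20/117; mL+mR=25/117 → advance +1; mR−mL=-5/9 → turn -1·90°

0 20/37 20/17 10/17 200/629 7 -6 E
1 8/13 8/5 4/5 32/65 8 -6 S
2 2 10/13 5/13 -8/13 8 -7 W
3 40/41 40/89 20/89 -960/3649 9 -7 N
4 20/37 4/5 2/5 24/185 9 -8 E
5 8/17 40/29 20/29 224/493 10 -8 S
6 10/9 10/13 5/13 -20/117 10 -9 W
final 9 -9 N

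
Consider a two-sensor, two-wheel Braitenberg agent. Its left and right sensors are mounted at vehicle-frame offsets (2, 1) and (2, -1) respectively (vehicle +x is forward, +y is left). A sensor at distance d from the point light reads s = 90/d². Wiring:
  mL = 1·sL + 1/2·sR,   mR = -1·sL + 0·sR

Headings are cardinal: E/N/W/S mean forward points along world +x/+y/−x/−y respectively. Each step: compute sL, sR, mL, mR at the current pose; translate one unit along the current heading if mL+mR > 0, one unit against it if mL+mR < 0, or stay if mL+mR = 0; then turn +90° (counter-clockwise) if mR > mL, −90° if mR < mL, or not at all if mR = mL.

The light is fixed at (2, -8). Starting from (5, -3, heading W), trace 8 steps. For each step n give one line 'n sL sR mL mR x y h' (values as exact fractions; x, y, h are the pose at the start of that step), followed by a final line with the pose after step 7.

n=0: pose=(5,-3,W); sL=90/17, sR=90/37; mL=4095/629, mR=-90/17; mL+mR=45/37 → advance +1; mR−mL=-7425/629 → turn -1·90°
n=1: pose=(4,-3,N); sL=9/5, sR=45/29; mL=747/290, mR=-9/5; mL+mR=45/58 → advance +1; mR−mL=-1269/290 → turn -1·90°
n=2: pose=(4,-2,E); sL=18/13, sR=90/41; mL=1323/533, mR=-18/13; mL+mR=45/41 → advance +1; mR−mL=-2061/533 → turn -1·90°
n=3: pose=(5,-2,S); sL=45/16, sR=9/2; mL=81/16, mR=-45/16; mL+mR=9/4 → advance +1; mR−mL=-63/8 → turn -1·90°
n=4: pose=(5,-3,W); sL=90/17, sR=90/37; mL=4095/629, mR=-90/17; mL+mR=45/37 → advance +1; mR−mL=-7425/629 → turn -1·90°
n=5: pose=(4,-3,N); sL=9/5, sR=45/29; mL=747/290, mR=-9/5; mL+mR=45/58 → advance +1; mR−mL=-1269/290 → turn -1·90°
n=6: pose=(4,-2,E); sL=18/13, sR=90/41; mL=1323/533, mR=-18/13; mL+mR=45/41 → advance +1; mR−mL=-2061/533 → turn -1·90°
n=7: pose=(5,-2,S); sL=45/16, sR=9/2; mL=81/16, mR=-45/16; mL+mR=9/4 → advance +1; mR−mL=-63/8 → turn -1·90°

0 90/17 90/37 4095/629 -90/17 5 -3 W
1 9/5 45/29 747/290 -9/5 4 -3 N
2 18/13 90/41 1323/533 -18/13 4 -2 E
3 45/16 9/2 81/16 -45/16 5 -2 S
4 90/17 90/37 4095/629 -90/17 5 -3 W
5 9/5 45/29 747/290 -9/5 4 -3 N
6 18/13 90/41 1323/533 -18/13 4 -2 E
7 45/16 9/2 81/16 -45/16 5 -2 S
final 5 -3 W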